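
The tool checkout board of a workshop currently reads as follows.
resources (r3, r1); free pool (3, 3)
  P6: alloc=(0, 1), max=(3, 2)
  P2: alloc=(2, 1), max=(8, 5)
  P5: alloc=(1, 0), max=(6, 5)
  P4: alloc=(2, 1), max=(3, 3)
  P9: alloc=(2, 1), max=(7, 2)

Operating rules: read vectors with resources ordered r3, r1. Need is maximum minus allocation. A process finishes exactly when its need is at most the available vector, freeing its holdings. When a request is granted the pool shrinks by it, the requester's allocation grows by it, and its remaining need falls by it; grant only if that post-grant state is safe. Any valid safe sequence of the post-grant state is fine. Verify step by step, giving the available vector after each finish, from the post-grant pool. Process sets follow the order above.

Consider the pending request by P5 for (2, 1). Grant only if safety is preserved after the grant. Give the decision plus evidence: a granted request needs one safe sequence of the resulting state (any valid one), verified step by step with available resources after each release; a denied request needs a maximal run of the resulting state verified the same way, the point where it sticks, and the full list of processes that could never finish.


GRANT: granting preserves safety; a valid post-grant sequence is P4, P6, P5, P9, P2.
Key observation: post-grant, (1, 2) remains, and an order beginning with P4 completes everyone.
Verifying the post-grant state step by step:
  pool = (1, 2)
  P4 needs (1, 2) <= (1, 2) -> finishes; pool += (2, 1) = (3, 3)
  P6 needs (3, 1) <= (3, 3) -> finishes; pool += (0, 1) = (3, 4)
  P5 needs (3, 4) <= (3, 4) -> finishes; pool += (3, 1) = (6, 5)
  P9 needs (5, 1) <= (6, 5) -> finishes; pool += (2, 1) = (8, 6)
  P2 needs (6, 4) <= (8, 6) -> finishes; pool += (2, 1) = (10, 7)


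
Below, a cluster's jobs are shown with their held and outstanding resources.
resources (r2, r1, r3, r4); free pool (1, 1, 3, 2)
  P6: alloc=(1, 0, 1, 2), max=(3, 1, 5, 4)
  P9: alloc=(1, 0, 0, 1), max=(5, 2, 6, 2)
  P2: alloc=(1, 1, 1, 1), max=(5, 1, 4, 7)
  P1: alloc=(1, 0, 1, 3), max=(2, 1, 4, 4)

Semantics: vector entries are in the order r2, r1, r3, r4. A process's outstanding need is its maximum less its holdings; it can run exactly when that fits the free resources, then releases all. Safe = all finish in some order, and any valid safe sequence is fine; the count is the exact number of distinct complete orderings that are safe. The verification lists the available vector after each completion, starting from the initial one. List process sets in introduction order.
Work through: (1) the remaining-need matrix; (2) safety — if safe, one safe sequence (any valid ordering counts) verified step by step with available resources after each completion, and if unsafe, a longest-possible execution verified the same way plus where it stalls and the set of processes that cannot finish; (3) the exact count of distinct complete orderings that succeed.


(1) Need matrix, components ordered r2, r1, r3, r4:
  P6: (2, 1, 4, 2)
  P9: (4, 2, 6, 1)
  P2: (4, 0, 3, 6)
  P1: (1, 1, 3, 1)
(2) UNSAFE — no complete ordering exists.
Key observation: even finishing P1, P6 leaves just (3, 1, 5, 7) free — too little r2 for any of the remaining processes.
The run P1, P6 cannot be extended any further. Step-by-step check:
  pool = (1, 1, 3, 2)
  run P1 (needs (1, 1, 3, 1), free (1, 1, 3, 2)); after release of (1, 0, 1, 3) the pool is (2, 1, 4, 5)
  run P6 (needs (2, 1, 4, 2), free (2, 1, 4, 5)); after release of (1, 0, 1, 2) the pool is (3, 1, 5, 7)
  P9 still needs (4, 2, 6, 1) but only (3, 1, 5, 7) is free — short on r2, r1 and r3
  P2 still needs (4, 0, 3, 6) but only (3, 1, 5, 7) is free — short on r2
Processes that can never finish: P9 and P2.
(3) Precisely 0 of the possible complete orderings are safe sequences.


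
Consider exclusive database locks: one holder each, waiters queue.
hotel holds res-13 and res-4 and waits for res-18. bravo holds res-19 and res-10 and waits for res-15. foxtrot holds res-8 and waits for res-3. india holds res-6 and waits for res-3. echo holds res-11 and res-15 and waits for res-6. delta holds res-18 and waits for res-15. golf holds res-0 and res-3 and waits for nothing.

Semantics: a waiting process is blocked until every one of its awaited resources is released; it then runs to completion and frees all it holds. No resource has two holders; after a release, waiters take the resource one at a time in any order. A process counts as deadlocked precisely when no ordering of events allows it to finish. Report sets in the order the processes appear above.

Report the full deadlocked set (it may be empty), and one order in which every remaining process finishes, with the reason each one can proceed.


Nothing here is deadlocked.
Key observation: all waits point, directly or indirectly, at processes that can finish, so nothing is permanently blocked.
A valid finishing order for the others: golf, india, echo, foxtrot, bravo, delta, hotel.
Check, step by step:
  run golf (it waits on nothing); releases res-0 and res-3
  india: everything it awaited (res-3) is free; runs, freeing res-6
  echo: everything it awaited (res-6) is free; runs, freeing res-11 and res-15
  foxtrot: everything it awaited (res-3) is free; runs, freeing res-8
  bravo: everything it awaited (res-15) is free; runs, freeing res-19 and res-10
  delta: everything it awaited (res-15) is free; runs, freeing res-18
  hotel: everything it awaited (res-18) is free; runs, freeing res-13 and res-4


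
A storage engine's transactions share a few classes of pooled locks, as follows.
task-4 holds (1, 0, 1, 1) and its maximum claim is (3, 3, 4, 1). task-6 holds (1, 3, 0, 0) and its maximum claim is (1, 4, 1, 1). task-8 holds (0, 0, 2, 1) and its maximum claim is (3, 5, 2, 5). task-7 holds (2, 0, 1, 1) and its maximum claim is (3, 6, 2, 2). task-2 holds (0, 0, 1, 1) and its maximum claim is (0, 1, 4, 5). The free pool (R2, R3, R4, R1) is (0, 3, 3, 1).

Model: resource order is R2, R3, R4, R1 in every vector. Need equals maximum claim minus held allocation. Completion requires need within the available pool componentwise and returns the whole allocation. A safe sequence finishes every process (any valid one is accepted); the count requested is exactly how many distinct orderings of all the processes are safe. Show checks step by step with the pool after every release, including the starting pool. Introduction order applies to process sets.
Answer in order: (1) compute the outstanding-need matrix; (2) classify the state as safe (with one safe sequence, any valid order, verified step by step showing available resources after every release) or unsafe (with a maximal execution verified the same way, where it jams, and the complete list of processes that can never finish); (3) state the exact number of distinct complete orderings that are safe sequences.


(1) Outstanding need per process (order R2, R3, R4, R1):
  task-4: (2, 3, 3, 0)
  task-6: (0, 1, 1, 1)
  task-8: (3, 5, 0, 4)
  task-7: (1, 6, 1, 1)
  task-2: (0, 1, 3, 4)
(2) UNSAFE — no complete ordering exists.
Key observation: R1 is the bottleneck — with task-6, task-7, task-4 done the pool holds (4, 6, 5, 3), short of every remaining need.
The run task-6, task-7, task-4 cannot be extended any further. Check, step by step:
  pool = (0, 3, 3, 1)
  run task-6 (needs (0, 1, 1, 1), free (0, 3, 3, 1)); after release of (1, 3, 0, 0) the pool is (1, 6, 3, 1)
  run task-7 (needs (1, 6, 1, 1), free (1, 6, 3, 1)); after release of (2, 0, 1, 1) the pool is (3, 6, 4, 2)
  run task-4 (needs (2, 3, 3, 0), free (3, 6, 4, 2)); after release of (1, 0, 1, 1) the pool is (4, 6, 5, 3)
  task-8 still needs (3, 5, 0, 4) but only (4, 6, 5, 3) is free — short on R1
  task-2 still needs (0, 1, 3, 4) but only (4, 6, 5, 3) is free — short on R1
Permanently blocked: task-8 and task-2.
(3) The exact count: 0 of the possible complete orderings are safe sequences.


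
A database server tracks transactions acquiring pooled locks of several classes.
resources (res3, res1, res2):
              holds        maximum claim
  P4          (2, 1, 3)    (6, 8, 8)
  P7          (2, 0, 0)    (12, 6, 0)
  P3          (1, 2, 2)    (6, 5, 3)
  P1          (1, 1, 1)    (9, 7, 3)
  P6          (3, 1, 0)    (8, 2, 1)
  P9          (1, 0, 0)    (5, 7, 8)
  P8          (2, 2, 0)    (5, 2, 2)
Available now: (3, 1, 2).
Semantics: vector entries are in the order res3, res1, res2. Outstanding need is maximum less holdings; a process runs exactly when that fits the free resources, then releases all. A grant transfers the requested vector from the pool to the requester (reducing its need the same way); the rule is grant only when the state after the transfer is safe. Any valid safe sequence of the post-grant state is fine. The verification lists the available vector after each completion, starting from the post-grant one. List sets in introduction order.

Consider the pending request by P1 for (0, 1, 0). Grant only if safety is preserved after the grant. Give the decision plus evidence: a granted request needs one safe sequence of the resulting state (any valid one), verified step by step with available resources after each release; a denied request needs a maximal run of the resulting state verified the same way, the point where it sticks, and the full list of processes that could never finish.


GRANT — the state after the grant stays safe, e.g. via P8, P6, P3, P1, P7, P4, P9.
Key observation: granting shrinks the pool to (3, 0, 2), yet P8 still fits and the chain goes through.
Step-by-step check of the post-grant state:
  pool = (3, 0, 2)
  P8: need (3, 0, 2) fits (3, 0, 2); releases (2, 2, 0), pool now (5, 2, 2)
  P6: need (5, 1, 1) fits (5, 2, 2); releases (3, 1, 0), pool now (8, 3, 2)
  P3: need (5, 3, 1) fits (8, 3, 2); releases (1, 2, 2), pool now (9, 5, 4)
  P1: need (8, 5, 2) fits (9, 5, 4); releases (1, 2, 1), pool now (10, 7, 5)
  P7: need (10, 6, 0) fits (10, 7, 5); releases (2, 0, 0), pool now (12, 7, 5)
  P4: need (4, 7, 5) fits (12, 7, 5); releases (2, 1, 3), pool now (14, 8, 8)
  P9: need (4, 7, 8) fits (14, 8, 8); releases (1, 0, 0), pool now (15, 8, 8)


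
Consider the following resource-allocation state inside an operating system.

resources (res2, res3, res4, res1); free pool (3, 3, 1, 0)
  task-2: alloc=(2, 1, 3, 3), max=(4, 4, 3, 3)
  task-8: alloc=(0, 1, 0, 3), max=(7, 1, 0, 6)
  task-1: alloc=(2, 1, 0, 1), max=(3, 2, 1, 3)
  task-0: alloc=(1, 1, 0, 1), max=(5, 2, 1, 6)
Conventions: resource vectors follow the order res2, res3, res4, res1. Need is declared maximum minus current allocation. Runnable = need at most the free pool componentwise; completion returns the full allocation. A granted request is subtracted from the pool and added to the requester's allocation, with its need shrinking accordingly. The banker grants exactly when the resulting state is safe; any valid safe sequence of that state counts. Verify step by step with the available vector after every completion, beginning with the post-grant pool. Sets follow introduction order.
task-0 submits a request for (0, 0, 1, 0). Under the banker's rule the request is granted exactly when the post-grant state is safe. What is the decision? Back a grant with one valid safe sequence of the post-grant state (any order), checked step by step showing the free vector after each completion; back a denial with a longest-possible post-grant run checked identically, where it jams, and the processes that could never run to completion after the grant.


GRANT — the state after the grant stays safe, e.g. via task-2, task-1, task-8, task-0.
Key observation: granting shrinks the pool to (3, 3, 0, 0), yet task-2 still fits and the chain goes through.
Verifying the post-grant state step by step:
  pool = (3, 3, 0, 0)
  run task-2 (needs (2, 3, 0, 0), free (3, 3, 0, 0)); after release of (2, 1, 3, 3) the pool is (5, 4, 3, 3)
  run task-1 (needs (1, 1, 1, 2), free (5, 4, 3, 3)); after release of (2, 1, 0, 1) the pool is (7, 5, 3, 4)
  run task-8 (needs (7, 0, 0, 3), free (7, 5, 3, 4)); after release of (0, 1, 0, 3) the pool is (7, 6, 3, 7)
  run task-0 (needs (4, 1, 0, 5), free (7, 6, 3, 7)); after release of (1, 1, 1, 1) the pool is (8, 7, 4, 8)


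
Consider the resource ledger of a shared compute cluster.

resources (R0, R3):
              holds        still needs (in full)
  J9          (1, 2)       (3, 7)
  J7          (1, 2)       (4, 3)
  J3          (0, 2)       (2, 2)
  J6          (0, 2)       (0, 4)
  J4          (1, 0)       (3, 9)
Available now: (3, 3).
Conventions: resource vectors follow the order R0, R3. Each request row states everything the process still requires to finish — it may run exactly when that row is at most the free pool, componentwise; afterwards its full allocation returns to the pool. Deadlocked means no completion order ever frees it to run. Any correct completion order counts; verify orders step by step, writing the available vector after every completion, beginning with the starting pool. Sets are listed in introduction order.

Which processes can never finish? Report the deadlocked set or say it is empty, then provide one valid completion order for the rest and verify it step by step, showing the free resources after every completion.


Nothing here is deadlocked.
Key observation: beginning at J3, releases accumulate fast enough that every process eventually fits.
A valid finishing order for the others: J3, J6, J9, J4, J7. Check, step by step:
  pool = (3, 3)
  J3 needs (2, 2) <= (3, 3) -> finishes; pool += (0, 2) = (3, 5)
  J6 needs (0, 4) <= (3, 5) -> finishes; pool += (0, 2) = (3, 7)
  J9 needs (3, 7) <= (3, 7) -> finishes; pool += (1, 2) = (4, 9)
  J4 needs (3, 9) <= (4, 9) -> finishes; pool += (1, 0) = (5, 9)
  J7 needs (4, 3) <= (5, 9) -> finishes; pool += (1, 2) = (6, 11)


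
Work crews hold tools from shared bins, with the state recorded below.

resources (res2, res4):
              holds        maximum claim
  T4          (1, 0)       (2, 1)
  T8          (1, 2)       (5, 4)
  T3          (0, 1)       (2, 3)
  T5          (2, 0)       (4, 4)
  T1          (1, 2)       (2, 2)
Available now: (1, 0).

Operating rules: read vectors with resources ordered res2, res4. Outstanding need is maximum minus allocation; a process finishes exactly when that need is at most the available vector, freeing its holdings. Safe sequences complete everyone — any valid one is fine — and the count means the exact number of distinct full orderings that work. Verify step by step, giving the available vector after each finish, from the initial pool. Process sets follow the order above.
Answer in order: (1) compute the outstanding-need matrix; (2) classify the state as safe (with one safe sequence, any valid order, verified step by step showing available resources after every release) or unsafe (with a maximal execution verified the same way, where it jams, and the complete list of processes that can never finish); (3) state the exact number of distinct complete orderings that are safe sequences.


(1) Outstanding need per process (order res2, res4):
  T4: (1, 1)
  T8: (4, 2)
  T3: (2, 2)
  T5: (2, 4)
  T1: (1, 0)
(2) UNSAFE.
Key observation: after T1, T4, T3 the pool peaks at (3, 3), and each blocked process is short somewhere: T8 on res2; T5 on res4.
Going as far as possible: T1, T4, T3; after that, nothing fits. Walking it through:
  pool = (1, 0)
  run T1 (needs (1, 0), free (1, 0)); after release of (1, 2) the pool is (2, 2)
  run T4 (needs (1, 1), free (2, 2)); after release of (1, 0) the pool is (3, 2)
  run T3 (needs (2, 2), free (3, 2)); after release of (0, 1) the pool is (3, 3)
  T8 still needs (4, 2) but only (3, 3) is free — short on res2
  T5 still needs (2, 4) but only (3, 3) is free — short on res4
Permanently blocked: T8 and T5.
(3) The exact count: 0 of the possible complete orderings are safe sequences.


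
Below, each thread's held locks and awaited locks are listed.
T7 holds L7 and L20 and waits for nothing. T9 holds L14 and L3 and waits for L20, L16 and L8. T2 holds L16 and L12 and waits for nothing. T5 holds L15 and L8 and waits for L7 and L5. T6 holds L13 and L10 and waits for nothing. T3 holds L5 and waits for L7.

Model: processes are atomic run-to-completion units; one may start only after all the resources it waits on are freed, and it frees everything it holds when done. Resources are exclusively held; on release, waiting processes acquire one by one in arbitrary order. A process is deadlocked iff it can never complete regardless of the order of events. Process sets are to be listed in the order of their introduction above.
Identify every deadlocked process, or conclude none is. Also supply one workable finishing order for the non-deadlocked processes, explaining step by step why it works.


No process is deadlocked.
Key observation: the wait graph is acyclic; completion cascades from the unblocked processes through everyone else.
A valid finishing order for the others: T7, T3, T5, T2, T9, T6.
Check, step by step:
  run T7 (it waits on nothing); releases L7 and L20
  T3 waits on L7 — all released -> runs and releases L5
  T5 waits on L7 and L5 — all released -> runs and releases L15 and L8
  run T2 (it waits on nothing); releases L16 and L12
  T9 waits on L20, L16 and L8 — all released -> runs and releases L14 and L3
  run T6 (it waits on nothing); releases L13 and L10


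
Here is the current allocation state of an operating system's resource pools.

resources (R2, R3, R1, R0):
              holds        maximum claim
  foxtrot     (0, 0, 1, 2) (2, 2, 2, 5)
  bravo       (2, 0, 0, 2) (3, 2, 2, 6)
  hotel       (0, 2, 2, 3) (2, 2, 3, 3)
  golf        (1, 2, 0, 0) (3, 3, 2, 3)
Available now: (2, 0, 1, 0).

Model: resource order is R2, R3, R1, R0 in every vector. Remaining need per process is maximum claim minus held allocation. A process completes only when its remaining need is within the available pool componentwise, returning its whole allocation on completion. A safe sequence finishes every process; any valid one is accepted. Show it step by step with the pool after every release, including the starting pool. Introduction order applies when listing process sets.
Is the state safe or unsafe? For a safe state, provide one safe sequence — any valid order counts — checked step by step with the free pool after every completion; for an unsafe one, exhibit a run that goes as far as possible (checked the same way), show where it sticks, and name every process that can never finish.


SAFE, for example via the order hotel, golf, foxtrot, bravo.
Key observation: hotel is the earliest step where a requested resource binds exactly: need (2, 0, 1, 0), pool (2, 0, 1, 0) at its turn.
Check, step by step:
  pool = (2, 0, 1, 0)
  hotel needs (2, 0, 1, 0) <= (2, 0, 1, 0) -> finishes; pool += (0, 2, 2, 3) = (2, 2, 3, 3)
  golf needs (2, 1, 2, 3) <= (2, 2, 3, 3) -> finishes; pool += (1, 2, 0, 0) = (3, 4, 3, 3)
  foxtrot needs (2, 2, 1, 3) <= (3, 4, 3, 3) -> finishes; pool += (0, 0, 1, 2) = (3, 4, 4, 5)
  bravo needs (1, 2, 2, 4) <= (3, 4, 4, 5) -> finishes; pool += (2, 0, 0, 2) = (5, 4, 4, 7)


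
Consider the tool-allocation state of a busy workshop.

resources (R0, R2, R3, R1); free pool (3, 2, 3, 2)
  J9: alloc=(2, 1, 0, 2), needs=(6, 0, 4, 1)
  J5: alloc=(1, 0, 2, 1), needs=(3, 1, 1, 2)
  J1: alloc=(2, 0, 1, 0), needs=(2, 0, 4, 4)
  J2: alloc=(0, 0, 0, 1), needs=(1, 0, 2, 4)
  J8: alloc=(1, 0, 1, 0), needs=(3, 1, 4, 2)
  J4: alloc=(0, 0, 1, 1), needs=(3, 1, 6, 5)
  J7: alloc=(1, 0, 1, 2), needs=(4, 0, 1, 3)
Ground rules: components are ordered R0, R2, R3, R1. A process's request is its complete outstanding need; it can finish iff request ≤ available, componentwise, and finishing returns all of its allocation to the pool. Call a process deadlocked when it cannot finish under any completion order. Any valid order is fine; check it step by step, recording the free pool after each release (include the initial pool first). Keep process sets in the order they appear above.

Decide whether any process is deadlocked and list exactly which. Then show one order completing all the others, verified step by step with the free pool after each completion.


The deadlocked set is empty.
Key observation: the pool covers J5 at once, and every later process fits after earlier releases.
A valid finishing order for the others: J5, J7, J2, J8, J4, J9, J1. Step-by-step check:
  pool = (3, 2, 3, 2)
  run J5 (needs (3, 1, 1, 2), free (3, 2, 3, 2)); after release of (1, 0, 2, 1) the pool is (4, 2, 5, 3)
  run J7 (needs (4, 0, 1, 3), free (4, 2, 5, 3)); after release of (1, 0, 1, 2) the pool is (5, 2, 6, 5)
  run J2 (needs (1, 0, 2, 4), free (5, 2, 6, 5)); after release of (0, 0, 0, 1) the pool is (5, 2, 6, 6)
  run J8 (needs (3, 1, 4, 2), free (5, 2, 6, 6)); after release of (1, 0, 1, 0) the pool is (6, 2, 7, 6)
  run J4 (needs (3, 1, 6, 5), free (6, 2, 7, 6)); after release of (0, 0, 1, 1) the pool is (6, 2, 8, 7)
  run J9 (needs (6, 0, 4, 1), free (6, 2, 8, 7)); after release of (2, 1, 0, 2) the pool is (8, 3, 8, 9)
  run J1 (needs (2, 0, 4, 4), free (8, 3, 8, 9)); after release of (2, 0, 1, 0) the pool is (10, 3, 9, 9)


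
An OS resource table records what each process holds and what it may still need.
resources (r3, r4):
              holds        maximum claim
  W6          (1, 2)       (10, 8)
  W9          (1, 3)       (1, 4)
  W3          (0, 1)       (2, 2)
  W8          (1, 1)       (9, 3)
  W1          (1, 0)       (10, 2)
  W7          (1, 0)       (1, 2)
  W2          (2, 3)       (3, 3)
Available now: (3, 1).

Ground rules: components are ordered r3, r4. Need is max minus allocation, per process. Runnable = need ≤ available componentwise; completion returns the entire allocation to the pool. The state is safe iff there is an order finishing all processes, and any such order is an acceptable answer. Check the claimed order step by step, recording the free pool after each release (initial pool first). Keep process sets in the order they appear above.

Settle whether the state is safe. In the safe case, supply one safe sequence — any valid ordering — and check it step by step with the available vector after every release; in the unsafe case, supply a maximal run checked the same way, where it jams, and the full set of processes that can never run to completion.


UNSAFE — no complete ordering exists.
Key observation: no order helps: past W9, W7, W3, W2, the free pool tops out at (7, 8), below what each blocked process needs in r3.
Going as far as possible: W9, W7, W3, W2; after that, nothing fits. Verifying each step:
  pool = (3, 1)
  run W9 (needs (0, 1), free (3, 1)); after release of (1, 3) the pool is (4, 4)
  run W7 (needs (0, 2), free (4, 4)); after release of (1, 0) the pool is (5, 4)
  run W3 (needs (2, 1), free (5, 4)); after release of (0, 1) the pool is (5, 5)
  run W2 (needs (1, 0), free (5, 5)); after release of (2, 3) the pool is (7, 8)
  blocked: W6 wants (9, 6), pool (7, 8) — not enough r3
  blocked: W8 wants (8, 2), pool (7, 8) — not enough r3
  blocked: W1 wants (9, 2), pool (7, 8) — not enough r3
Never able to finish: W6, W8 and W1.


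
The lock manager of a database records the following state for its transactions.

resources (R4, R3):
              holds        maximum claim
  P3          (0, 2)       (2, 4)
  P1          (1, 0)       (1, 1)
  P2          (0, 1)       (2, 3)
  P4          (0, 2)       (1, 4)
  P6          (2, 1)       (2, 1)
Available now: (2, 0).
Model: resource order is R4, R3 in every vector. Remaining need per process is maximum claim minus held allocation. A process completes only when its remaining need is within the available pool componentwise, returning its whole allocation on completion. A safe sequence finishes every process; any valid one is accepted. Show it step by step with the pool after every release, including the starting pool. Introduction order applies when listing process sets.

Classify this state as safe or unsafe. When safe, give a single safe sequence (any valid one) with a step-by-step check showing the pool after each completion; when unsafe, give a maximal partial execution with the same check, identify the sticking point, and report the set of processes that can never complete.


The state is UNSAFE.
Key observation: no order helps: past P6, P1, the free pool tops out at (5, 1), below what each blocked process needs in R3.
Going as far as possible: P6, P1; after that, nothing fits. Walking it through:
  pool = (2, 0)
  P6 needs (0, 0) <= (2, 0) -> finishes; pool += (2, 1) = (4, 1)
  P1 needs (0, 1) <= (4, 1) -> finishes; pool += (1, 0) = (5, 1)
  P3 cannot run: need (2, 2) vs free (5, 1) (insufficient R3)
  P2 cannot run: need (2, 2) vs free (5, 1) (insufficient R3)
  P4 cannot run: need (1, 2) vs free (5, 1) (insufficient R3)
Processes that can never finish: P3, P2 and P4.


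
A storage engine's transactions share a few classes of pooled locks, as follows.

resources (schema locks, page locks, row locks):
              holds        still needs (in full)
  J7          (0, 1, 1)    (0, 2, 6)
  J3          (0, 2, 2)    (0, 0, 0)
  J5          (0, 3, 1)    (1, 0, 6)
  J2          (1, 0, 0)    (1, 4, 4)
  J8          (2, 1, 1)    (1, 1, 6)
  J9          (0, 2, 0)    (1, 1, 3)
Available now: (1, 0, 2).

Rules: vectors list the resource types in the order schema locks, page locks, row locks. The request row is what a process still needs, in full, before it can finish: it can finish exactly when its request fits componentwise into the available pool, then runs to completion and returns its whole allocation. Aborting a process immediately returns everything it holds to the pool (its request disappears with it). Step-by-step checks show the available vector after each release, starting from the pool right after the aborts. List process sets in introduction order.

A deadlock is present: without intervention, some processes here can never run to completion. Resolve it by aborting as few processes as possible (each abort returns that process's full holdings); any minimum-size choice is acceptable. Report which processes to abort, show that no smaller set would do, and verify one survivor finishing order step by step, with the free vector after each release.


The answer: abort J7 and J8.
Key observation: the deadlocked J5 becomes finishable only because J7 and J8 released (2, 2, 2); it completes at step 2 below.
Minimality, checking each single-abort alternative: J7 alone leaves J5 blocked (short on row locks); J3 alone leaves J7 blocked (short on row locks); J5 alone leaves J7 blocked (short on row locks); J2 alone leaves J7 blocked (short on row locks); J8 alone leaves J7 blocked (short on row locks); J9 alone leaves J7 blocked (short on row locks).
Survivors finish in the order: J3, J5, J9, J2. Check, step by step (pool after the aborts first):
  pool = (3, 2, 4)
  J3: need (0, 0, 0) fits (3, 2, 4); releases (0, 2, 2), pool now (3, 4, 6)
  J5: need (1, 0, 6) fits (3, 4, 6); releases (0, 3, 1), pool now (3, 7, 7)
  J9: need (1, 1, 3) fits (3, 7, 7); releases (0, 2, 0), pool now (3, 9, 7)
  J2: need (1, 4, 4) fits (3, 9, 7); releases (1, 0, 0), pool now (4, 9, 7)


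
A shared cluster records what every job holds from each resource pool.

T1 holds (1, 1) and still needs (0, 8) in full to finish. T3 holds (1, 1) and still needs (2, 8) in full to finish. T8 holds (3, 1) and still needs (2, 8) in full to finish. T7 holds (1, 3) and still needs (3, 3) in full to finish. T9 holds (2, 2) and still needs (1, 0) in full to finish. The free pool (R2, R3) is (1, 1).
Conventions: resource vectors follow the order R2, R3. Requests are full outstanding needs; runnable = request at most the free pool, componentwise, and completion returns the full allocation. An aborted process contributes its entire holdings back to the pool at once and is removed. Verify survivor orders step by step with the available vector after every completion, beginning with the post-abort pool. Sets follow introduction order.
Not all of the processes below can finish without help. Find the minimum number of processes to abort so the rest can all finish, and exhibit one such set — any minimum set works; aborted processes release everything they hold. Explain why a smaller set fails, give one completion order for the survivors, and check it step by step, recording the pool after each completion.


Minimum abort set: T1 and T3.
Key observation: T8 was stuck for good until T1 and T3 gave back (2, 2); in the order shown it finishes at step 3.
Why nothing smaller works — every single abort fails: T1 alone leaves T3 blocked (short on R3); T3 alone leaves T1 blocked (short on R3); T8 alone leaves T1 blocked (short on R3); T7 alone leaves T1 blocked (short on R3); T9 alone leaves T1 blocked (short on R3).
One survivor order: T7, T9, T8. Verifying each step (post-abort pool first):
  pool = (3, 3)
  run T7 (needs (3, 3), free (3, 3)); after release of (1, 3) the pool is (4, 6)
  run T9 (needs (1, 0), free (4, 6)); after release of (2, 2) the pool is (6, 8)
  run T8 (needs (2, 8), free (6, 8)); after release of (3, 1) the pool is (9, 9)


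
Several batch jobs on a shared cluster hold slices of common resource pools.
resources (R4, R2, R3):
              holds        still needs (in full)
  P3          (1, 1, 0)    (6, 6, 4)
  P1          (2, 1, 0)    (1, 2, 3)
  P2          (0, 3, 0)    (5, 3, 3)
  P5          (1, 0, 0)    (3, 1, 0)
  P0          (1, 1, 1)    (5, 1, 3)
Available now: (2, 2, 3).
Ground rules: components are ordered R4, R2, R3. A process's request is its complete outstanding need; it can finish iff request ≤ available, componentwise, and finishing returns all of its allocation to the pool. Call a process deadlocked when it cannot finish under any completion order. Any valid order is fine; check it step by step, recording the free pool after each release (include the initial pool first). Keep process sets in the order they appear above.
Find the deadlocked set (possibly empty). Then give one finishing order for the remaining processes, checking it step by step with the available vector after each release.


Nothing here is deadlocked.
Key observation: the pool covers P1 at once, and every later process fits after earlier releases.
The rest can finish in the order P1, P5, P2, P0, P3. Verifying each step:
  pool = (2, 2, 3)
  P1: need (1, 2, 3) fits (2, 2, 3); releases (2, 1, 0), pool now (4, 3, 3)
  P5: need (3, 1, 0) fits (4, 3, 3); releases (1, 0, 0), pool now (5, 3, 3)
  P2: need (5, 3, 3) fits (5, 3, 3); releases (0, 3, 0), pool now (5, 6, 3)
  P0: need (5, 1, 3) fits (5, 6, 3); releases (1, 1, 1), pool now (6, 7, 4)
  P3: need (6, 6, 4) fits (6, 7, 4); releases (1, 1, 0), pool now (7, 8, 4)


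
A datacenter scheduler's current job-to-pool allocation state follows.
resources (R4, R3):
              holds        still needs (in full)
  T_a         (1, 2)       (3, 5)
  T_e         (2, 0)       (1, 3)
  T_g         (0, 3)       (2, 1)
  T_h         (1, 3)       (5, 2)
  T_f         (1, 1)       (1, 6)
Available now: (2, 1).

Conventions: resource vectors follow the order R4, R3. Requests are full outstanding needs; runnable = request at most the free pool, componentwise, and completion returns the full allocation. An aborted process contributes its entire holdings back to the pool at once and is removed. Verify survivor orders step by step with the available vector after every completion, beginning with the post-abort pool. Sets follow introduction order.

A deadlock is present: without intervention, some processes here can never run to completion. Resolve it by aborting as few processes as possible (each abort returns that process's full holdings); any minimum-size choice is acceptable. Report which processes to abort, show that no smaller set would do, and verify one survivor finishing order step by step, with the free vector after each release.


Abort T_h.
Key observation: the returned (1, 3) from T_h is what brings T_a — unrunnable before, under any order — into play at step 3.
No smaller set exists: with zero aborts the deadlock remains.
Survivors finish in the order: T_e, T_g, T_a, T_f. Walking it through (pool after the aborts first):
  pool = (3, 4)
  T_e needs (1, 3) <= (3, 4) -> finishes; pool += (2, 0) = (5, 4)
  T_g needs (2, 1) <= (5, 4) -> finishes; pool += (0, 3) = (5, 7)
  T_a needs (3, 5) <= (5, 7) -> finishes; pool += (1, 2) = (6, 9)
  T_f needs (1, 6) <= (6, 9) -> finishes; pool += (1, 1) = (7, 10)


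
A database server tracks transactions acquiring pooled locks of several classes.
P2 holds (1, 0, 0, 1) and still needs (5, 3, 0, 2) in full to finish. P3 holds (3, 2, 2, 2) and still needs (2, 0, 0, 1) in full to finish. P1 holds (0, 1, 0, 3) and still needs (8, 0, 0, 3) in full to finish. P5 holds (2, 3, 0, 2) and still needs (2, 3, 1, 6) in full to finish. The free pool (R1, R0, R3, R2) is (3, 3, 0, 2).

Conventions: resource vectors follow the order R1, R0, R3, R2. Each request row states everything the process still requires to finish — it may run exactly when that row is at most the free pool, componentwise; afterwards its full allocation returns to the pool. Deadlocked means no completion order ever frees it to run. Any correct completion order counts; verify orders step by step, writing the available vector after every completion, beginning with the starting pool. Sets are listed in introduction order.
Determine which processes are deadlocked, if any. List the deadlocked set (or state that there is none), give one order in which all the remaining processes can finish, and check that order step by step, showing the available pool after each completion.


Deadlocked: P1 and P5.
Key observation: after P3, P2 the pool peaks at (7, 5, 2, 5), and each blocked process is short somewhere: P1 on R1; P5 on R2.
The rest can finish in the order P3, P2. Walking it through:
  pool = (3, 3, 0, 2)
  run P3 (needs (2, 0, 0, 1), free (3, 3, 0, 2)); after release of (3, 2, 2, 2) the pool is (6, 5, 2, 4)
  run P2 (needs (5, 3, 0, 2), free (6, 5, 2, 4)); after release of (1, 0, 0, 1) the pool is (7, 5, 2, 5)
The stuck group stays short no matter what:
  P1 still needs (8, 0, 0, 3) but only (7, 5, 2, 5) is free — short on R1
  P5 still needs (2, 3, 1, 6) but only (7, 5, 2, 5) is free — short on R2


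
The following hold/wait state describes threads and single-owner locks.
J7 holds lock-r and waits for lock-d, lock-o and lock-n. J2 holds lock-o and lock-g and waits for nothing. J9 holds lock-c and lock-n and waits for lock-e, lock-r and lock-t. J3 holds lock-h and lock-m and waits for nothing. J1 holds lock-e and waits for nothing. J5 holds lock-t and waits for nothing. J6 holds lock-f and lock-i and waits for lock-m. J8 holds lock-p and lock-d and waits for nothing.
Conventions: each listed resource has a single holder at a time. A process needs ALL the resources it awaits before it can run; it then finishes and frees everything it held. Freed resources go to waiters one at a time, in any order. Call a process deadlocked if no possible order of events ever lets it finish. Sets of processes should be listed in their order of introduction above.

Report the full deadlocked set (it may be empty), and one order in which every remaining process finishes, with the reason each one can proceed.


The deadlocked set is J7 and J9.
Key observation: the wait chain closes on itself along J7 -> J9 -> J7; no other process is dragged down with it.
The rest can finish in the order J3, J1, J2, J5, J6, J8.
Check, step by step:
  J3: no waits; runs immediately, freeing lock-h and lock-m
  J1: no waits; runs immediately, freeing lock-e
  J2: no waits; runs immediately, freeing lock-o and lock-g
  J5: no waits; runs immediately, freeing lock-t
  J6: everything it awaited (lock-m) is free; runs, freeing lock-f and lock-i
  J8: no waits; runs immediately, freeing lock-p and lock-d


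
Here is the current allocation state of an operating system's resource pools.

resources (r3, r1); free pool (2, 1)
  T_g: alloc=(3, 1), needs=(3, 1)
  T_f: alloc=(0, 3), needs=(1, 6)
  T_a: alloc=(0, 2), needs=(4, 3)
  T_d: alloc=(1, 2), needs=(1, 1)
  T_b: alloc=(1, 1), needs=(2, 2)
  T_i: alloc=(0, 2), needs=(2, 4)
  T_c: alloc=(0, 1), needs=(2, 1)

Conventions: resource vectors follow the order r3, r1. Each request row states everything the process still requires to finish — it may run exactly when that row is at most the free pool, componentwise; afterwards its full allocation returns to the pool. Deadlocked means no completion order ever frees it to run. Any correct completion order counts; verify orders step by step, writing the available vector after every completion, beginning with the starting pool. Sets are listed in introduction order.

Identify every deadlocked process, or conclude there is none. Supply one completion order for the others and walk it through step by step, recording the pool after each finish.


The deadlocked set is empty.
Key observation: the pool covers T_d at once, and every later process fits after earlier releases.
The rest can finish in the order T_d, T_g, T_a, T_f, T_c, T_i, T_b. Walking it through:
  pool = (2, 1)
  T_d: need (1, 1) fits (2, 1); releases (1, 2), pool now (3, 3)
  T_g: need (3, 1) fits (3, 3); releases (3, 1), pool now (6, 4)
  T_a: need (4, 3) fits (6, 4); releases (0, 2), pool now (6, 6)
  T_f: need (1, 6) fits (6, 6); releases (0, 3), pool now (6, 9)
  T_c: need (2, 1) fits (6, 9); releases (0, 1), pool now (6, 10)
  T_i: need (2, 4) fits (6, 10); releases (0, 2), pool now (6, 12)
  T_b: need (2, 2) fits (6, 12); releases (1, 1), pool now (7, 13)


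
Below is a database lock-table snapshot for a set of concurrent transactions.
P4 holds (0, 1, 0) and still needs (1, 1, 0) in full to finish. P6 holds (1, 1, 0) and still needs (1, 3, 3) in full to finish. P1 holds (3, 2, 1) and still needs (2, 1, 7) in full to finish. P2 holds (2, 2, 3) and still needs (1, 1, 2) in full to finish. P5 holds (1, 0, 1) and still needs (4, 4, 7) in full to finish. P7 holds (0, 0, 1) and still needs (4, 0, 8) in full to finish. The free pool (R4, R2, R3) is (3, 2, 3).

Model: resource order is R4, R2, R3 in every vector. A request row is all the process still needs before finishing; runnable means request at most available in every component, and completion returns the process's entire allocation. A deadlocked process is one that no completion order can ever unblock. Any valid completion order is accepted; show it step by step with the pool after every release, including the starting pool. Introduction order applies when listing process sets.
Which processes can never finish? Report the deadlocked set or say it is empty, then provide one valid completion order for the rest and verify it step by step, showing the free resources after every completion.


The deadlocked set is P1, P5 and P7.
Key observation: P4, P6, P2 can finish, but then (6, 6, 6) is all there is, and the blocked group's R3 demands exceed it.
The rest can finish in the order P4, P6, P2. Step-by-step check:
  pool = (3, 2, 3)
  P4 needs (1, 1, 0) <= (3, 2, 3) -> finishes; pool += (0, 1, 0) = (3, 3, 3)
  P6 needs (1, 3, 3) <= (3, 3, 3) -> finishes; pool += (1, 1, 0) = (4, 4, 3)
  P2 needs (1, 1, 2) <= (4, 4, 3) -> finishes; pool += (2, 2, 3) = (6, 6, 6)
None of the blocked processes ever fits:
  blocked: P1 wants (2, 1, 7), pool (6, 6, 6) — not enough R3
  blocked: P5 wants (4, 4, 7), pool (6, 6, 6) — not enough R3
  blocked: P7 wants (4, 0, 8), pool (6, 6, 6) — not enough R3


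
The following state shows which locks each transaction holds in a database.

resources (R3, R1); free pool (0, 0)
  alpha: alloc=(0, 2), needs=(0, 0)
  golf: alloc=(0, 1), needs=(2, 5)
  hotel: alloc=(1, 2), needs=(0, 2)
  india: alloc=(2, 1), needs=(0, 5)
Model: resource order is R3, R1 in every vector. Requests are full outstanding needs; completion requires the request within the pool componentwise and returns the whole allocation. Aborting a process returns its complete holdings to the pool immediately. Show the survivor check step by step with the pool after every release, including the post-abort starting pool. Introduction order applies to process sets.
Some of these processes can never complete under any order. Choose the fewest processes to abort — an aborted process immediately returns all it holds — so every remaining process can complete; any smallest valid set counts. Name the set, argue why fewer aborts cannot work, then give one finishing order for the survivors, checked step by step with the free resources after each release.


The answer: abort india.
Key observation: before aborting india, golf was permanently blocked — no order could ever run it; afterwards it completes at step 3.
Minimality: the empty abort set fails — the state is deadlocked as it stands.
One survivor order: alpha, hotel, golf. Step-by-step check (post-abort pool first):
  pool = (2, 1)
  alpha: need (0, 0) fits (2, 1); releases (0, 2), pool now (2, 3)
  hotel: need (0, 2) fits (2, 3); releases (1, 2), pool now (3, 5)
  golf: need (2, 5) fits (3, 5); releases (0, 1), pool now (3, 6)
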